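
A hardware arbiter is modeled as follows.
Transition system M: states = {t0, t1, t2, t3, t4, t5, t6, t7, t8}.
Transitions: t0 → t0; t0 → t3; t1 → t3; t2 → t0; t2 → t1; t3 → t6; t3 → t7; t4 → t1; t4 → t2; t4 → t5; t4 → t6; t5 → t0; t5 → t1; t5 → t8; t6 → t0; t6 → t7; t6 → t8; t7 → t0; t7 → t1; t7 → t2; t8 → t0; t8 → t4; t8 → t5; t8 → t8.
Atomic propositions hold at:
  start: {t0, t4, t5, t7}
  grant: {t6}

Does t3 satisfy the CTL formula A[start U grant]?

A[start U grant]: least fixpoint, start Z0 = Sat(grant) = {t6}, add states in Sat(start) with every successor in Z. Already a fixed point.
Sat(A[start U grant]) = {t6}
t3 ∉ Sat(A[start U grant]) = {t6}, so the formula does not hold at t3.

No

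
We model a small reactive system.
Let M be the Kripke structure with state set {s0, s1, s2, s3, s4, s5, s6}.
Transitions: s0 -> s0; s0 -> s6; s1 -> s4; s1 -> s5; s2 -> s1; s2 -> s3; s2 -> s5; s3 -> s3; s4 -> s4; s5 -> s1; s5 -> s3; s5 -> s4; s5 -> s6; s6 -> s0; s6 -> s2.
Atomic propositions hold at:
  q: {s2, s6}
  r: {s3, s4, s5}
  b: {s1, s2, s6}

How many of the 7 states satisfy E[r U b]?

E[r U b]: least fixpoint, start Z0 = Sat(b) = {s1, s2, s6}, add states in Sat(r) with some successor in Z. Z1 = {s1, s2, s5, s6}; fixed.
Sat(E[r U b]) = {s1, s2, s5, s6}
|Sat(E[r U b])| = |{s1, s2, s5, s6}| = 4.

4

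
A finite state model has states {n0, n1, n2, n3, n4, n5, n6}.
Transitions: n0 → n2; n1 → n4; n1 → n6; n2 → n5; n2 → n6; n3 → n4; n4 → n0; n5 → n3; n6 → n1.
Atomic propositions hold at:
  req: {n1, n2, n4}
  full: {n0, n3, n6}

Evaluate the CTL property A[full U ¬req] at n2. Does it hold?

No

Sat(¬req) = {n0, n3, n5, n6}
A[full U ¬req]: least fixpoint, start Z0 = Sat(¬req) = {n0, n3, n5, n6}, add states in Sat(full) with every successor in Z. Already a fixed point.
Sat(A[full U ¬req]) = {n0, n3, n5, n6}
n2 ∉ Sat(A[full U ¬req]) = {n0, n3, n5, n6}, so the formula does not hold at n2.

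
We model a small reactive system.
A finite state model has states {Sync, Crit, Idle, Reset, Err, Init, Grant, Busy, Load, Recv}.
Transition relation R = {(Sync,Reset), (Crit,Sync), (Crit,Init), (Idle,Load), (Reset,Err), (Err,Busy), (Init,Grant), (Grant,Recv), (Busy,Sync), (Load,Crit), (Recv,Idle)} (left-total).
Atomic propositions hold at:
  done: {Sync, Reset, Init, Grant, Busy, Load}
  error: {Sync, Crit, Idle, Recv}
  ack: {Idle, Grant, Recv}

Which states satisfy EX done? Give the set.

Sat(EX done) = {s : some successor in {Sync, Reset, Init, Grant, Busy, Load}} = {Sync, Crit, Idle, Err, Init, Busy}

{Sync, Crit, Idle, Err, Init, Busy}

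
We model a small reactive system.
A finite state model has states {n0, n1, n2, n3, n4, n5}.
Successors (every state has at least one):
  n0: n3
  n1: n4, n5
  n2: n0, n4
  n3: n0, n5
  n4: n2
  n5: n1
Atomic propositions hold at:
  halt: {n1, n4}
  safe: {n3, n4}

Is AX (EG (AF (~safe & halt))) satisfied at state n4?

No

Sat(~safe) = {n0, n1, n2, n5}
Sat(~safe & halt) = {n1}
AF (~safe & halt): least fixpoint, start Z0 = {n1}, add states with every successor in Z. Z1 = {n1, n5}; fixed.
Sat(AF (~safe & halt)) = {n1, n5}
EG (AF (~safe & halt)): greatest fixpoint, start Z0 = {n1, n5}, keep only states in Sat with some successor in Z. Already a fixed point.
Sat(EG (AF (~safe & halt))) = {n1, n5}
Sat(AX (EG (AF (~safe & halt)))) = {s : every successor in {n1, n5}} = {n5}
n4 ∉ Sat(AX (EG (AF (~safe & halt)))) = {n5}, so the formula does not hold at n4.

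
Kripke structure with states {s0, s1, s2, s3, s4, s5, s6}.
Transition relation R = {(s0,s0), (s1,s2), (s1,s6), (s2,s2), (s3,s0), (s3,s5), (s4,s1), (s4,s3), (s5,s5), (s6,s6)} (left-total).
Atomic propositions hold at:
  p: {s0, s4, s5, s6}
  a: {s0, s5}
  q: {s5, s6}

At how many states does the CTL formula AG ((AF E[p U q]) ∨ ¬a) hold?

E[p U q]: least fixpoint, start Z0 = Sat(q) = {s5, s6}, add states in Sat(p) with some successor in Z. Already a fixed point.
Sat(E[p U q]) = {s5, s6}
AF E[p U q]: least fixpoint, start Z0 = {s5, s6}, add states with every successor in Z. Already a fixed point.
Sat(AF E[p U q]) = {s5, s6}
Sat(¬a) = {s1, s2, s3, s4, s6}
Sat((AF E[p U q]) ∨ ¬a) = {s1, s2, s3, s4, s5, s6}
AG ((AF E[p U q]) ∨ ¬a): greatest fixpoint, start Z0 = {s1, s2, s3, s4, s5, s6}, keep only states in Sat with every successor in Z. Z1 = {s1, s2, s4, s5, s6}; Z2 = {s1, s2, s5, s6}; fixed.
Sat(AG ((AF E[p U q]) ∨ ¬a)) = {s1, s2, s5, s6}
|Sat(AG ((AF E[p U q]) ∨ ¬a))| = |{s1, s2, s5, s6}| = 4.

4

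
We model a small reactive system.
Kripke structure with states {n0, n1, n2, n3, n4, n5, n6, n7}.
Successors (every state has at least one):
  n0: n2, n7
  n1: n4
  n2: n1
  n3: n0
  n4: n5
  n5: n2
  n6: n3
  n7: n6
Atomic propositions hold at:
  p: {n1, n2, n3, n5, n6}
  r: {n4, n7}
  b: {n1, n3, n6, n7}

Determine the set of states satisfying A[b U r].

{n1, n4, n7}

A[b U r]: least fixpoint, start Z0 = Sat(r) = {n4, n7}, add states in Sat(b) with every successor in Z. Z1 = {n1, n4, n7}; fixed.
Sat(A[b U r]) = {n1, n4, n7}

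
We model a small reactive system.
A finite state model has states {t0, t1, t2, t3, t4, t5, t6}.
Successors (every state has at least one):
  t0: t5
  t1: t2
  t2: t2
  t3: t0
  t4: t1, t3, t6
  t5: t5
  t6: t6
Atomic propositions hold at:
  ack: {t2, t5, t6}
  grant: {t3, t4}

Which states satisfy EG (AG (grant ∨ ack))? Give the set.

{t2, t5, t6}

Sat(grant ∨ ack) = {t2, t3, t4, t5, t6}
AG (grant ∨ ack): greatest fixpoint, start Z0 = {t2, t3, t4, t5, t6}, keep only states in Sat with every successor in Z. Z1 = {t2, t5, t6}; fixed.
Sat(AG (grant ∨ ack)) = {t2, t5, t6}
EG (AG (grant ∨ ack)): greatest fixpoint, start Z0 = {t2, t5, t6}, keep only states in Sat with some successor in Z. Already a fixed point.
Sat(EG (AG (grant ∨ ack))) = {t2, t5, t6}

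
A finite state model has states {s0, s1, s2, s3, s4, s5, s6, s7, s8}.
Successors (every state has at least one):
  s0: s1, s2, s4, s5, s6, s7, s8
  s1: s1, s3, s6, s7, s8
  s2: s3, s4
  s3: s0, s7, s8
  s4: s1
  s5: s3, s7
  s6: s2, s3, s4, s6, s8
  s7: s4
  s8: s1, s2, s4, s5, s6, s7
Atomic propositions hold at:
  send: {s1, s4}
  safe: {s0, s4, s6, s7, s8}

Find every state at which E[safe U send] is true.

E[safe U send]: least fixpoint, start Z0 = Sat(send) = {s1, s4}, add states in Sat(safe) with some successor in Z. Z1 = {s0, s1, s4, s6, s7, s8}; fixed.
Sat(E[safe U send]) = {s0, s1, s4, s6, s7, s8}

{s0, s1, s4, s6, s7, s8}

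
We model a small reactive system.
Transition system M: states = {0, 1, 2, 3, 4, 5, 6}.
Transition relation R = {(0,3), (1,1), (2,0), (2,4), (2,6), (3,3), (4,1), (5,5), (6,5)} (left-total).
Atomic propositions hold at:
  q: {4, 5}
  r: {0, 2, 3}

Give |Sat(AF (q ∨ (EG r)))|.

6

EG r: greatest fixpoint, start Z0 = {0, 2, 3}, keep only states in Sat with some successor in Z. Already a fixed point.
Sat(EG r) = {0, 2, 3}
Sat(q ∨ (EG r)) = {0, 2, 3, 4, 5}
AF (q ∨ (EG r)): least fixpoint, start Z0 = {0, 2, 3, 4, 5}, add states with every successor in Z. Z1 = {0, 2, 3, 4, 5, 6}; fixed.
Sat(AF (q ∨ (EG r))) = {0, 2, 3, 4, 5, 6}
|Sat(AF (q ∨ (EG r)))| = |{0, 2, 3, 4, 5, 6}| = 6.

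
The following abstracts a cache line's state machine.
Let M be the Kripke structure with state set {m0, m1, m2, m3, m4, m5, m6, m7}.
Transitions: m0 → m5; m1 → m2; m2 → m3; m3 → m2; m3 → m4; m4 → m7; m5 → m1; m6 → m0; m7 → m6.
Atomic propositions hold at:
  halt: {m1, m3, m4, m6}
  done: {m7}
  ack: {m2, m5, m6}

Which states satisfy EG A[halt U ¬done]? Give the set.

{m0, m1, m2, m3, m5, m6}

Sat(¬done) = {m0, m1, m2, m3, m4, m5, m6}
A[halt U ¬done]: least fixpoint, start Z0 = Sat(¬done) = {m0, m1, m2, m3, m4, m5, m6}, add states in Sat(halt) with every successor in Z. Already a fixed point.
Sat(A[halt U ¬done]) = {m0, m1, m2, m3, m4, m5, m6}
EG A[halt U ¬done]: greatest fixpoint, start Z0 = {m0, m1, m2, m3, m4, m5, m6}, keep only states in Sat with some successor in Z. Z1 = {m0, m1, m2, m3, m5, m6}; fixed.
Sat(EG A[halt U ¬done]) = {m0, m1, m2, m3, m5, m6}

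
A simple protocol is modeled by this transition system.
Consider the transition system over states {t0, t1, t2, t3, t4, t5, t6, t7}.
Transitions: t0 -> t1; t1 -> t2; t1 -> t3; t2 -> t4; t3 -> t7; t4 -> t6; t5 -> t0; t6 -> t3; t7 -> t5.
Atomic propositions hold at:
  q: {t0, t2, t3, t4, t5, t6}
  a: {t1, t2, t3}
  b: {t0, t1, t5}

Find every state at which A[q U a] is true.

{t0, t1, t2, t3, t4, t5, t6}

A[q U a]: least fixpoint, start Z0 = Sat(a) = {t1, t2, t3}, add states in Sat(q) with every successor in Z. Z1 = {t0, t1, t2, t3, t6}; Z2 = {t0, t1, t2, t3, t4, t5, t6}; fixed.
Sat(A[q U a]) = {t0, t1, t2, t3, t4, t5, t6}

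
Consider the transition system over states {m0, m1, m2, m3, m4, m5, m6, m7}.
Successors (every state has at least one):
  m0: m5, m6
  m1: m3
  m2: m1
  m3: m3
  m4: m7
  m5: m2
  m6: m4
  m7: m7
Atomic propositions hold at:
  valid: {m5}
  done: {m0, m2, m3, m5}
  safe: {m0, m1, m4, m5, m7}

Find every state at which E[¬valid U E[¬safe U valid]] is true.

Sat(¬valid) = {m0, m1, m2, m3, m4, m6, m7}
Sat(¬safe) = {m2, m3, m6}
E[¬safe U valid]: least fixpoint, start Z0 = Sat(valid) = {m5}, add states in Sat(¬safe) with some successor in Z. Already a fixed point.
Sat(E[¬safe U valid]) = {m5}
E[¬valid U E[¬safe U valid]]: least fixpoint, start Z0 = Sat(E[¬safe U valid]) = {m5}, add states in Sat(¬valid) with some successor in Z. Z1 = {m0, m5}; fixed.
Sat(E[¬valid U E[¬safe U valid]]) = {m0, m5}

{m0, m5}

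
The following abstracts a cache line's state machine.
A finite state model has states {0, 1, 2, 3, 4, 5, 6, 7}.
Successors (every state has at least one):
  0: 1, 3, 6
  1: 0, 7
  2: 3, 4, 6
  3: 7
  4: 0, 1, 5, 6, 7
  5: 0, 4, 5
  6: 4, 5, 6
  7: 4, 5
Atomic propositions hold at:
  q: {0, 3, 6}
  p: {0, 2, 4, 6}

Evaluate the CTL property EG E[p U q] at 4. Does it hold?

Yes

E[p U q]: least fixpoint, start Z0 = Sat(q) = {0, 3, 6}, add states in Sat(p) with some successor in Z. Z1 = {0, 2, 3, 4, 6}; fixed.
Sat(E[p U q]) = {0, 2, 3, 4, 6}
EG E[p U q]: greatest fixpoint, start Z0 = {0, 2, 3, 4, 6}, keep only states in Sat with some successor in Z. Z1 = {0, 2, 4, 6}; fixed.
Sat(EG E[p U q]) = {0, 2, 4, 6}
4 ∈ Sat(EG E[p U q]) = {0, 2, 4, 6}, so the formula holds at 4.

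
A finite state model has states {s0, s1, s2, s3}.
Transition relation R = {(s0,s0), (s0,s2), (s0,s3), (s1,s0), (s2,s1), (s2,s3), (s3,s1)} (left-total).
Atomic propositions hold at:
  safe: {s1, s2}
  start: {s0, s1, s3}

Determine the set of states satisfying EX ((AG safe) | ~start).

AG safe: greatest fixpoint, start Z0 = {s1, s2}, keep only states in Sat with every successor in Z. Z1 = ∅; fixed.
Sat(AG safe) = ∅
Sat(~start) = {s2}
Sat((AG safe) | ~start) = {s2}
Sat(EX ((AG safe) | ~start)) = {s : some successor in {s2}} = {s0}

{s0}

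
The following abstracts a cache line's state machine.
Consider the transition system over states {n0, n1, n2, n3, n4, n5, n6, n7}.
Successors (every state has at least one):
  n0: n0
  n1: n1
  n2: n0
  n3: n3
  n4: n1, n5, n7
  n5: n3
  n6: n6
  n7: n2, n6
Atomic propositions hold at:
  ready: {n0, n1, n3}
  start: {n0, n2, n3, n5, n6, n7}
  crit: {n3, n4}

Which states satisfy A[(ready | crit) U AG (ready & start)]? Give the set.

{n0, n3}

Sat(ready | crit) = {n0, n1, n3, n4}
Sat(ready & start) = {n0, n3}
AG (ready & start): greatest fixpoint, start Z0 = {n0, n3}, keep only states in Sat with every successor in Z. Already a fixed point.
Sat(AG (ready & start)) = {n0, n3}
A[(ready | crit) U AG (ready & start)]: least fixpoint, start Z0 = Sat(AG (ready & start)) = {n0, n3}, add states in Sat(ready | crit) with every successor in Z. Already a fixed point.
Sat(A[(ready | crit) U AG (ready & start)]) = {n0, n3}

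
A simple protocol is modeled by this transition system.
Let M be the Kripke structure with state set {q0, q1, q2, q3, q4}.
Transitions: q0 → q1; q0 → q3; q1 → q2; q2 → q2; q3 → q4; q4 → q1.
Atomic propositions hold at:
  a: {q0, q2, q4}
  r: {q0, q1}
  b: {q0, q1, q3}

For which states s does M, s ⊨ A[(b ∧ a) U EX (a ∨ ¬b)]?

{q0, q1, q2, q3}

Sat(b ∧ a) = {q0}
Sat(¬b) = {q2, q4}
Sat(a ∨ ¬b) = {q0, q2, q4}
Sat(EX (a ∨ ¬b)) = {s : some successor in {q0, q2, q4}} = {q1, q2, q3}
A[(b ∧ a) U EX (a ∨ ¬b)]: least fixpoint, start Z0 = Sat(EX (a ∨ ¬b)) = {q1, q2, q3}, add states in Sat(b ∧ a) with every successor in Z. Z1 = {q0, q1, q2, q3}; fixed.
Sat(A[(b ∧ a) U EX (a ∨ ¬b)]) = {q0, q1, q2, q3}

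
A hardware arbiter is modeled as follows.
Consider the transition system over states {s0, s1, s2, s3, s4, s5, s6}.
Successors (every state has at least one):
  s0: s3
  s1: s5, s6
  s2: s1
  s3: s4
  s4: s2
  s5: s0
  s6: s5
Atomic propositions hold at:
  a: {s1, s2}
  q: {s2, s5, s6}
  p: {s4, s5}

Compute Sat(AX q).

{s1, s4, s6}

Sat(AX q) = {s : every successor in {s2, s5, s6}} = {s1, s4, s6}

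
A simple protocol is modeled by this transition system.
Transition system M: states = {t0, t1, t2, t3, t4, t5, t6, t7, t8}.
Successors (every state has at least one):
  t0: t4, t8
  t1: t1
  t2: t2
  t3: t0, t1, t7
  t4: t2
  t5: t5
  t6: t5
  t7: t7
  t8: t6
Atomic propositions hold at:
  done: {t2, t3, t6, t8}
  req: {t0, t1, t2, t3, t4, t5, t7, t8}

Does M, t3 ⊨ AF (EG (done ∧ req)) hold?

Sat(done ∧ req) = {t2, t3, t8}
EG (done ∧ req): greatest fixpoint, start Z0 = {t2, t3, t8}, keep only states in Sat with some successor in Z. Z1 = {t2}; fixed.
Sat(EG (done ∧ req)) = {t2}
AF (EG (done ∧ req)): least fixpoint, start Z0 = {t2}, add states with every successor in Z. Z1 = {t2, t4}; fixed.
Sat(AF (EG (done ∧ req))) = {t2, t4}
t3 ∉ Sat(AF (EG (done ∧ req))) = {t2, t4}, so the formula does not hold at t3.

No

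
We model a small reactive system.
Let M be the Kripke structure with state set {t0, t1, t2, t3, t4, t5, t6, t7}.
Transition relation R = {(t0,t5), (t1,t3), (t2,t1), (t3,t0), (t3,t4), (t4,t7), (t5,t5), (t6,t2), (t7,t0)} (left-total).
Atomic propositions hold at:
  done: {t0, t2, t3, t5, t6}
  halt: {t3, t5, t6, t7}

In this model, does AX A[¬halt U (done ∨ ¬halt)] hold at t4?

No

Sat(¬halt) = {t0, t1, t2, t4}
Sat(done ∨ ¬halt) = {t0, t1, t2, t3, t4, t5, t6}
A[¬halt U (done ∨ ¬halt)]: least fixpoint, start Z0 = Sat((done ∨ ¬halt)) = {t0, t1, t2, t3, t4, t5, t6}, add states in Sat(¬halt) with every successor in Z. Already a fixed point.
Sat(A[¬halt U (done ∨ ¬halt)]) = {t0, t1, t2, t3, t4, t5, t6}
Sat(AX A[¬halt U (done ∨ ¬halt)]) = {s : every successor in {t0, t1, t2, t3, t4, t5, t6}} = {t0, t1, t2, t3, t5, t6, t7}
t4 ∉ Sat(AX A[¬halt U (done ∨ ¬halt)]) = {t0, t1, t2, t3, t5, t6, t7}, so the formula does not hold at t4.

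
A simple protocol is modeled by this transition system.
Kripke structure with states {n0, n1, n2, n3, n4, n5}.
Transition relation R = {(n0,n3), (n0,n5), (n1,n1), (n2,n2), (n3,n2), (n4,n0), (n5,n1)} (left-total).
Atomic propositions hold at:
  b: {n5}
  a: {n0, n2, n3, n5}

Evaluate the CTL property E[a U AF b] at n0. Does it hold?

Yes

AF b: least fixpoint, start Z0 = {n5}, add states with every successor in Z. Already a fixed point.
Sat(AF b) = {n5}
E[a U AF b]: least fixpoint, start Z0 = Sat(AF b) = {n5}, add states in Sat(a) with some successor in Z. Z1 = {n0, n5}; fixed.
Sat(E[a U AF b]) = {n0, n5}
n0 ∈ Sat(E[a U AF b]) = {n0, n5}, so the formula holds at n0.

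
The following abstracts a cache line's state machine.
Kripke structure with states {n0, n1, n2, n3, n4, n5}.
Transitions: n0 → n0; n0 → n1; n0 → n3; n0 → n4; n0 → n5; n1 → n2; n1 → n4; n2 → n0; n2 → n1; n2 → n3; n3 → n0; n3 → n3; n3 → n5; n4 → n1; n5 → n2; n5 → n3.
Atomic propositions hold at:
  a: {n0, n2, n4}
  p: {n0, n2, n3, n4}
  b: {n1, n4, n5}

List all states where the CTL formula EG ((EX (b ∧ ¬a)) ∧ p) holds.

Sat(¬a) = {n1, n3, n5}
Sat(b ∧ ¬a) = {n1, n5}
Sat(EX (b ∧ ¬a)) = {s : some successor in {n1, n5}} = {n0, n2, n3, n4}
Sat((EX (b ∧ ¬a)) ∧ p) = {n0, n2, n3, n4}
EG ((EX (b ∧ ¬a)) ∧ p): greatest fixpoint, start Z0 = {n0, n2, n3, n4}, keep only states in Sat with some successor in Z. Z1 = {n0, n2, n3}; fixed.
Sat(EG ((EX (b ∧ ¬a)) ∧ p)) = {n0, n2, n3}

{n0, n2, n3}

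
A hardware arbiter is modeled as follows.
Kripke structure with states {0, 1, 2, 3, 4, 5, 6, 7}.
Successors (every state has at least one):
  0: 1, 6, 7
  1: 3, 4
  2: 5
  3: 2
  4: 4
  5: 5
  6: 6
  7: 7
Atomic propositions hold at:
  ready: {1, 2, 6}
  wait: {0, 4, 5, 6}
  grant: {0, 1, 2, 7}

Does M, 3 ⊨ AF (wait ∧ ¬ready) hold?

Sat(¬ready) = {0, 3, 4, 5, 7}
Sat(wait ∧ ¬ready) = {0, 4, 5}
AF (wait ∧ ¬ready): least fixpoint, start Z0 = {0, 4, 5}, add states with every successor in Z. Z1 = {0, 2, 4, 5}; Z2 = {0, 2, 3, 4, 5}; Z3 = {0, 1, 2, 3, 4, 5}; fixed.
Sat(AF (wait ∧ ¬ready)) = {0, 1, 2, 3, 4, 5}
3 ∈ Sat(AF (wait ∧ ¬ready)) = {0, 1, 2, 3, 4, 5}, so the formula holds at 3.

Yes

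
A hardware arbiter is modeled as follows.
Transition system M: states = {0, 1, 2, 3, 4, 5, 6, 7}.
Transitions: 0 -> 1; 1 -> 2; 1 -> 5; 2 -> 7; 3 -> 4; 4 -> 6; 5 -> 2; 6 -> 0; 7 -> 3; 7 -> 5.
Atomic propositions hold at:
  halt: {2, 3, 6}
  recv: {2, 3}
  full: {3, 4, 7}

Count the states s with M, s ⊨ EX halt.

Sat(EX halt) = {s : some successor in {2, 3, 6}} = {1, 4, 5, 7}
|Sat(EX halt)| = |{1, 4, 5, 7}| = 4.

4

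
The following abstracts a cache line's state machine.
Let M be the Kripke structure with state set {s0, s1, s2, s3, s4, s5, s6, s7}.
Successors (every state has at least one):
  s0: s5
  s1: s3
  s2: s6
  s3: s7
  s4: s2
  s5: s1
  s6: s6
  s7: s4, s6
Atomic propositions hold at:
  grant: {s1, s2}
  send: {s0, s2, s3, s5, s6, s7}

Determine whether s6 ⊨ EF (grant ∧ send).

Sat(grant ∧ send) = {s2}
EF (grant ∧ send): least fixpoint, start Z0 = {s2}, add states with some successor in Z. Z1 = {s2, s4}; Z2 = {s2, s4, s7}; Z3 = {s2, s3, s4, s7}; Z4 = {s1, s2, s3, s4, s7}; Z5 = {s1, s2, s3, s4, s5, s7}; Z6 = {s0, s1, s2, s3, s4, s5, s7}; fixed.
Sat(EF (grant ∧ send)) = {s0, s1, s2, s3, s4, s5, s7}
s6 ∉ Sat(EF (grant ∧ send)) = {s0, s1, s2, s3, s4, s5, s7}, so the formula does not hold at s6.

No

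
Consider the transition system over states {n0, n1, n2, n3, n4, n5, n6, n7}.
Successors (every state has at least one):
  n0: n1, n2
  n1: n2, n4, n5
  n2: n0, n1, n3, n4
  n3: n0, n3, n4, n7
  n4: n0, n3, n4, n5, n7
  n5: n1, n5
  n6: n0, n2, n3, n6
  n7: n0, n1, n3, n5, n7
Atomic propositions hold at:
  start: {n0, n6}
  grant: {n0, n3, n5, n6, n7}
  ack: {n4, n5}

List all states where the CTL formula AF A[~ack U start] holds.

Sat(~ack) = {n0, n1, n2, n3, n6, n7}
A[~ack U start]: least fixpoint, start Z0 = Sat(start) = {n0, n6}, add states in Sat(~ack) with every successor in Z. Already a fixed point.
Sat(A[~ack U start]) = {n0, n6}
AF A[~ack U start]: least fixpoint, start Z0 = {n0, n6}, add states with every successor in Z. Already a fixed point.
Sat(AF A[~ack U start]) = {n0, n6}

{n0, n6}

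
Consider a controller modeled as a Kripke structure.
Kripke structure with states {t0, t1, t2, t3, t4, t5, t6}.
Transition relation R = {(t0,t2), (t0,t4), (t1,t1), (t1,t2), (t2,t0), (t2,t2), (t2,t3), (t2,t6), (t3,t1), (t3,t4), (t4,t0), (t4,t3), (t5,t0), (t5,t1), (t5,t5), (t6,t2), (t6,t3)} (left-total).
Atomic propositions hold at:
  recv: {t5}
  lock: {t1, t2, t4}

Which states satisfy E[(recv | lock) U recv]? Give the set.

{t5}

Sat(recv | lock) = {t1, t2, t4, t5}
E[(recv | lock) U recv]: least fixpoint, start Z0 = Sat(recv) = {t5}, add states in Sat(recv | lock) with some successor in Z. Already a fixed point.
Sat(E[(recv | lock) U recv]) = {t5}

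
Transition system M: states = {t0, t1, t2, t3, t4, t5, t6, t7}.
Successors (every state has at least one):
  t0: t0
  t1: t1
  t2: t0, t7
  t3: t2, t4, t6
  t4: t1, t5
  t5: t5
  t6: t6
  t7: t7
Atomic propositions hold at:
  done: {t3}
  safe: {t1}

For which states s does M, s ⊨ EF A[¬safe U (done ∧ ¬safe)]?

Sat(¬safe) = {t0, t2, t3, t4, t5, t6, t7}
Sat(done ∧ ¬safe) = {t3}
A[¬safe U (done ∧ ¬safe)]: least fixpoint, start Z0 = Sat((done ∧ ¬safe)) = {t3}, add states in Sat(¬safe) with every successor in Z. Already a fixed point.
Sat(A[¬safe U (done ∧ ¬safe)]) = {t3}
EF A[¬safe U (done ∧ ¬safe)]: least fixpoint, start Z0 = {t3}, add states with some successor in Z. Already a fixed point.
Sat(EF A[¬safe U (done ∧ ¬safe)]) = {t3}

{t3}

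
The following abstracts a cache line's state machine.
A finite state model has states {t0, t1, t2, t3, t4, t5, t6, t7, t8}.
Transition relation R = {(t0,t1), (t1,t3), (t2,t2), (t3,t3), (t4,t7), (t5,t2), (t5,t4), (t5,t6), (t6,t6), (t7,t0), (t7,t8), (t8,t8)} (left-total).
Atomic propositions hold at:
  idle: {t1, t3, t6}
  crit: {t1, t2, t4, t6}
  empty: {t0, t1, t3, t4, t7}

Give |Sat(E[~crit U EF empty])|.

6

Sat(~crit) = {t0, t3, t5, t7, t8}
EF empty: least fixpoint, start Z0 = {t0, t1, t3, t4, t7}, add states with some successor in Z. Z1 = {t0, t1, t3, t4, t5, t7}; fixed.
Sat(EF empty) = {t0, t1, t3, t4, t5, t7}
E[~crit U EF empty]: least fixpoint, start Z0 = Sat(EF empty) = {t0, t1, t3, t4, t5, t7}, add states in Sat(~crit) with some successor in Z. Already a fixed point.
Sat(E[~crit U EF empty]) = {t0, t1, t3, t4, t5, t7}
|Sat(E[~crit U EF empty])| = |{t0, t1, t3, t4, t5, t7}| = 6.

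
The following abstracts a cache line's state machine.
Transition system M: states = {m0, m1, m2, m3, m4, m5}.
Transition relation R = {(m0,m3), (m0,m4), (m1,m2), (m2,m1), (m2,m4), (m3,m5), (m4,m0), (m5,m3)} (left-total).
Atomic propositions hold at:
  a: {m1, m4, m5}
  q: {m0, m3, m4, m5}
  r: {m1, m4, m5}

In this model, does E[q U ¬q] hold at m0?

No

Sat(¬q) = {m1, m2}
E[q U ¬q]: least fixpoint, start Z0 = Sat(¬q) = {m1, m2}, add states in Sat(q) with some successor in Z. Already a fixed point.
Sat(E[q U ¬q]) = {m1, m2}
m0 ∉ Sat(E[q U ¬q]) = {m1, m2}, so the formula does not hold at m0.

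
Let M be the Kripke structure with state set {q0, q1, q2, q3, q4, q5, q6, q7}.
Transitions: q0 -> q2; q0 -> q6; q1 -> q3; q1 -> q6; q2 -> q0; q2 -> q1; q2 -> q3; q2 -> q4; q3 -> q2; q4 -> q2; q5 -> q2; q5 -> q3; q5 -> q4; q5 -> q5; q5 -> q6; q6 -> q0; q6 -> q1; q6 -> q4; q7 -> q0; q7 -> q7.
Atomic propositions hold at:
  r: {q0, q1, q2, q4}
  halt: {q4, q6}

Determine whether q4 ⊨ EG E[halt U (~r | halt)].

Sat(~r) = {q3, q5, q6, q7}
Sat(~r | halt) = {q3, q4, q5, q6, q7}
E[halt U (~r | halt)]: least fixpoint, start Z0 = Sat((~r | halt)) = {q3, q4, q5, q6, q7}, add states in Sat(halt) with some successor in Z. Already a fixed point.
Sat(E[halt U (~r | halt)]) = {q3, q4, q5, q6, q7}
EG E[halt U (~r | halt)]: greatest fixpoint, start Z0 = {q3, q4, q5, q6, q7}, keep only states in Sat with some successor in Z. Z1 = {q5, q6, q7}; Z2 = {q5, q7}; fixed.
Sat(EG E[halt U (~r | halt)]) = {q5, q7}
q4 ∉ Sat(EG E[halt U (~r | halt)]) = {q5, q7}, so the formula does not hold at q4.

No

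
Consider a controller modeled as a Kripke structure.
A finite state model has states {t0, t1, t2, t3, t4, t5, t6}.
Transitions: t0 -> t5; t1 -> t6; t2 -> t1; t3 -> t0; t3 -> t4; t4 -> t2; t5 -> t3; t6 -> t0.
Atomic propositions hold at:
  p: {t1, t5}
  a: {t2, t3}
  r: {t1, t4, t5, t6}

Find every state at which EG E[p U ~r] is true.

Sat(~r) = {t0, t2, t3}
E[p U ~r]: least fixpoint, start Z0 = Sat(~r) = {t0, t2, t3}, add states in Sat(p) with some successor in Z. Z1 = {t0, t2, t3, t5}; fixed.
Sat(E[p U ~r]) = {t0, t2, t3, t5}
EG E[p U ~r]: greatest fixpoint, start Z0 = {t0, t2, t3, t5}, keep only states in Sat with some successor in Z. Z1 = {t0, t3, t5}; fixed.
Sat(EG E[p U ~r]) = {t0, t3, t5}

{t0, t3, t5}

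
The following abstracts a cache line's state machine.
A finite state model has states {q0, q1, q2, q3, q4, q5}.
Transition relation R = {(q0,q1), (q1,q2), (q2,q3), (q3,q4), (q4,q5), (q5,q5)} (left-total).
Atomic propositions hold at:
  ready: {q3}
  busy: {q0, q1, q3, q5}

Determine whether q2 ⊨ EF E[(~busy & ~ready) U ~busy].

Yes

Sat(~busy) = {q2, q4}
Sat(~ready) = {q0, q1, q2, q4, q5}
Sat(~busy & ~ready) = {q2, q4}
E[(~busy & ~ready) U ~busy]: least fixpoint, start Z0 = Sat(~busy) = {q2, q4}, add states in Sat(~busy & ~ready) with some successor in Z. Already a fixed point.
Sat(E[(~busy & ~ready) U ~busy]) = {q2, q4}
EF E[(~busy & ~ready) U ~busy]: least fixpoint, start Z0 = {q2, q4}, add states with some successor in Z. Z1 = {q1, q2, q3, q4}; Z2 = {q0, q1, q2, q3, q4}; fixed.
Sat(EF E[(~busy & ~ready) U ~busy]) = {q0, q1, q2, q3, q4}
q2 ∈ Sat(EF E[(~busy & ~ready) U ~busy]) = {q0, q1, q2, q3, q4}, so the formula holds at q2.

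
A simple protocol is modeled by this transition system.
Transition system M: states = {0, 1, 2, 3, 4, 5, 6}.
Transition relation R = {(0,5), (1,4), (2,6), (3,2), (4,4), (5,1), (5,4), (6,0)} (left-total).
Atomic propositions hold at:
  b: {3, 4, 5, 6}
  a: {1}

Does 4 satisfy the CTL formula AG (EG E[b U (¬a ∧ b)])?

Sat(¬a) = {0, 2, 3, 4, 5, 6}
Sat(¬a ∧ b) = {3, 4, 5, 6}
E[b U (¬a ∧ b)]: least fixpoint, start Z0 = Sat((¬a ∧ b)) = {3, 4, 5, 6}, add states in Sat(b) with some successor in Z. Already a fixed point.
Sat(E[b U (¬a ∧ b)]) = {3, 4, 5, 6}
EG E[b U (¬a ∧ b)]: greatest fixpoint, start Z0 = {3, 4, 5, 6}, keep only states in Sat with some successor in Z. Z1 = {4, 5}; fixed.
Sat(EG E[b U (¬a ∧ b)]) = {4, 5}
AG (EG E[b U (¬a ∧ b)]): greatest fixpoint, start Z0 = {4, 5}, keep only states in Sat with every successor in Z. Z1 = {4}; fixed.
Sat(AG (EG E[b U (¬a ∧ b)])) = {4}
4 ∈ Sat(AG (EG E[b U (¬a ∧ b)])) = {4}, so the formula holds at 4.

Yes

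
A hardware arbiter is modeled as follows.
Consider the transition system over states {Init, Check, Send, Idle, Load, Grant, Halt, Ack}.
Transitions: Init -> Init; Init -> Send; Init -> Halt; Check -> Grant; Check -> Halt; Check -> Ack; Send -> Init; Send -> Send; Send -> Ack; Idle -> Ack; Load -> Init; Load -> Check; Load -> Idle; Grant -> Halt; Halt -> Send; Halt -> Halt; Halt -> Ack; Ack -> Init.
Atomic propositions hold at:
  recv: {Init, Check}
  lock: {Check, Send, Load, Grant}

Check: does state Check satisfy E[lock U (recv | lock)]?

Yes

Sat(recv | lock) = {Init, Check, Send, Load, Grant}
E[lock U (recv | lock)]: least fixpoint, start Z0 = Sat((recv | lock)) = {Init, Check, Send, Load, Grant}, add states in Sat(lock) with some successor in Z. Already a fixed point.
Sat(E[lock U (recv | lock)]) = {Init, Check, Send, Load, Grant}
Check ∈ Sat(E[lock U (recv | lock)]) = {Init, Check, Send, Load, Grant}, so the formula holds at Check.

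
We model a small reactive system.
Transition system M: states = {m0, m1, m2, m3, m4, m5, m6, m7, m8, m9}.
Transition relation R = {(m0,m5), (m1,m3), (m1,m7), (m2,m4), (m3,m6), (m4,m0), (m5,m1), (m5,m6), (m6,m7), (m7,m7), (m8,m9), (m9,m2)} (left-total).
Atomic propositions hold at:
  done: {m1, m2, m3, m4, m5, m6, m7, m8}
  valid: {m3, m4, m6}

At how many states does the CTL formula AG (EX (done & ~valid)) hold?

Sat(~valid) = {m0, m1, m2, m5, m7, m8, m9}
Sat(done & ~valid) = {m1, m2, m5, m7, m8}
Sat(EX (done & ~valid)) = {s : some successor in {m1, m2, m5, m7, m8}} = {m0, m1, m5, m6, m7, m9}
AG (EX (done & ~valid)): greatest fixpoint, start Z0 = {m0, m1, m5, m6, m7, m9}, keep only states in Sat with every successor in Z. Z1 = {m0, m5, m6, m7}; Z2 = {m0, m6, m7}; Z3 = {m6, m7}; fixed.
Sat(AG (EX (done & ~valid))) = {m6, m7}
|Sat(AG (EX (done & ~valid)))| = |{m6, m7}| = 2.

2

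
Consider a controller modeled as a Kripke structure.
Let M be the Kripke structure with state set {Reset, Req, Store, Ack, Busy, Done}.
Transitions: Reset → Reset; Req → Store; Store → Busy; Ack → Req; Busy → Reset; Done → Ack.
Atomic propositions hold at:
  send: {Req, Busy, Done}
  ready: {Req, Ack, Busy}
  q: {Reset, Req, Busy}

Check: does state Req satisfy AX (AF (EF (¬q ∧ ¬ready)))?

Sat(¬q) = {Store, Ack, Done}
Sat(¬ready) = {Reset, Store, Done}
Sat(¬q ∧ ¬ready) = {Store, Done}
EF (¬q ∧ ¬ready): least fixpoint, start Z0 = {Store, Done}, add states with some successor in Z. Z1 = {Req, Store, Done}; Z2 = {Req, Store, Ack, Done}; fixed.
Sat(EF (¬q ∧ ¬ready)) = {Req, Store, Ack, Done}
AF (EF (¬q ∧ ¬ready)): least fixpoint, start Z0 = {Req, Store, Ack, Done}, add states with every successor in Z. Already a fixed point.
Sat(AF (EF (¬q ∧ ¬ready))) = {Req, Store, Ack, Done}
Sat(AX (AF (EF (¬q ∧ ¬ready)))) = {s : every successor in {Req, Store, Ack, Done}} = {Req, Ack, Done}
Req ∈ Sat(AX (AF (EF (¬q ∧ ¬ready)))) = {Req, Ack, Done}, so the formula holds at Req.

Yes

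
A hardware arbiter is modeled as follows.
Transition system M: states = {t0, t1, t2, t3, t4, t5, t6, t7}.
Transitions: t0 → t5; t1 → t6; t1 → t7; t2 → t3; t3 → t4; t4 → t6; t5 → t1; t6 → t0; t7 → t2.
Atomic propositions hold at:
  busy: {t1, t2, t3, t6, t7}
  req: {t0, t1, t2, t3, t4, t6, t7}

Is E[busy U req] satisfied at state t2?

Yes

E[busy U req]: least fixpoint, start Z0 = Sat(req) = {t0, t1, t2, t3, t4, t6, t7}, add states in Sat(busy) with some successor in Z. Already a fixed point.
Sat(E[busy U req]) = {t0, t1, t2, t3, t4, t6, t7}
t2 ∈ Sat(E[busy U req]) = {t0, t1, t2, t3, t4, t6, t7}, so the formula holds at t2.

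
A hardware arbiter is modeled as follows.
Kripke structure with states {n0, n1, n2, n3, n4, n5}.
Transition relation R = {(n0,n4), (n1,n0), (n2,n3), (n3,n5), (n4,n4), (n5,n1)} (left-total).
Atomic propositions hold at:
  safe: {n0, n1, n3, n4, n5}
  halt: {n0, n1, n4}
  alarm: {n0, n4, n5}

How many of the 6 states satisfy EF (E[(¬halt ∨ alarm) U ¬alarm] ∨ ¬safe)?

Sat(¬halt) = {n2, n3, n5}
Sat(¬halt ∨ alarm) = {n0, n2, n3, n4, n5}
Sat(¬alarm) = {n1, n2, n3}
E[(¬halt ∨ alarm) U ¬alarm]: least fixpoint, start Z0 = Sat(¬alarm) = {n1, n2, n3}, add states in Sat(¬halt ∨ alarm) with some successor in Z. Z1 = {n1, n2, n3, n5}; fixed.
Sat(E[(¬halt ∨ alarm) U ¬alarm]) = {n1, n2, n3, n5}
Sat(¬safe) = {n2}
Sat(E[(¬halt ∨ alarm) U ¬alarm] ∨ ¬safe) = {n1, n2, n3, n5}
EF (E[(¬halt ∨ alarm) U ¬alarm] ∨ ¬safe): least fixpoint, start Z0 = {n1, n2, n3, n5}, add states with some successor in Z. Already a fixed point.
Sat(EF (E[(¬halt ∨ alarm) U ¬alarm] ∨ ¬safe)) = {n1, n2, n3, n5}
|Sat(EF (E[(¬halt ∨ alarm) U ¬alarm] ∨ ¬safe))| = |{n1, n2, n3, n5}| = 4.

4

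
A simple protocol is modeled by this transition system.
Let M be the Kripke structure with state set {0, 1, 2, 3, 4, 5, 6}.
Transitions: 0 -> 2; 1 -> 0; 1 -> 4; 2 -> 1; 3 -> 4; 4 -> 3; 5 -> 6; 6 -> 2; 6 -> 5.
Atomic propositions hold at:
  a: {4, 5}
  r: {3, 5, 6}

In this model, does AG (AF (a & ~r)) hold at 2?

No

Sat(~r) = {0, 1, 2, 4}
Sat(a & ~r) = {4}
AF (a & ~r): least fixpoint, start Z0 = {4}, add states with every successor in Z. Z1 = {3, 4}; fixed.
Sat(AF (a & ~r)) = {3, 4}
AG (AF (a & ~r)): greatest fixpoint, start Z0 = {3, 4}, keep only states in Sat with every successor in Z. Already a fixed point.
Sat(AG (AF (a & ~r))) = {3, 4}
2 ∉ Sat(AG (AF (a & ~r))) = {3, 4}, so the formula does not hold at 2.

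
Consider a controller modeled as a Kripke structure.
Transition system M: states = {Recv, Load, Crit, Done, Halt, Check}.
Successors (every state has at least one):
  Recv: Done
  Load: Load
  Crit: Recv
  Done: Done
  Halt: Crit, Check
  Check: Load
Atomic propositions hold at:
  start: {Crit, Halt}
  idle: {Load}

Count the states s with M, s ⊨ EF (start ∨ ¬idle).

5

Sat(¬idle) = {Recv, Crit, Done, Halt, Check}
Sat(start ∨ ¬idle) = {Recv, Crit, Done, Halt, Check}
EF (start ∨ ¬idle): least fixpoint, start Z0 = {Recv, Crit, Done, Halt, Check}, add states with some successor in Z. Already a fixed point.
Sat(EF (start ∨ ¬idle)) = {Recv, Crit, Done, Halt, Check}
|Sat(EF (start ∨ ¬idle))| = |{Recv, Crit, Done, Halt, Check}| = 5.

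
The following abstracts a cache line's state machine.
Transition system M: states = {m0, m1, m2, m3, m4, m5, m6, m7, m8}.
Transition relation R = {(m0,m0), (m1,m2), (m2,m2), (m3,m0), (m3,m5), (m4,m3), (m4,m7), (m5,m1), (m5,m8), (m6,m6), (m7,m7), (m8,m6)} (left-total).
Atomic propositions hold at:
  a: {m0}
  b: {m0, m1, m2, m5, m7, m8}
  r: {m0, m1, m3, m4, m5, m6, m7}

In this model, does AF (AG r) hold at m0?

Yes

AG r: greatest fixpoint, start Z0 = {m0, m1, m3, m4, m5, m6, m7}, keep only states in Sat with every successor in Z. Z1 = {m0, m3, m4, m6, m7}; Z2 = {m0, m4, m6, m7}; Z3 = {m0, m6, m7}; fixed.
Sat(AG r) = {m0, m6, m7}
AF (AG r): least fixpoint, start Z0 = {m0, m6, m7}, add states with every successor in Z. Z1 = {m0, m6, m7, m8}; fixed.
Sat(AF (AG r)) = {m0, m6, m7, m8}
m0 ∈ Sat(AF (AG r)) = {m0, m6, m7, m8}, so the formula holds at m0.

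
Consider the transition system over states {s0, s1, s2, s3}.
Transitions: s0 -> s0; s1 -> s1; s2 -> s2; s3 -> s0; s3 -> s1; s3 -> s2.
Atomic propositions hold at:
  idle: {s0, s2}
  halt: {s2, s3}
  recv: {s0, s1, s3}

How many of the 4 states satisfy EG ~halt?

2

Sat(~halt) = {s0, s1}
EG ~halt: greatest fixpoint, start Z0 = {s0, s1}, keep only states in Sat with some successor in Z. Already a fixed point.
Sat(EG ~halt) = {s0, s1}
|Sat(EG ~halt)| = |{s0, s1}| = 2.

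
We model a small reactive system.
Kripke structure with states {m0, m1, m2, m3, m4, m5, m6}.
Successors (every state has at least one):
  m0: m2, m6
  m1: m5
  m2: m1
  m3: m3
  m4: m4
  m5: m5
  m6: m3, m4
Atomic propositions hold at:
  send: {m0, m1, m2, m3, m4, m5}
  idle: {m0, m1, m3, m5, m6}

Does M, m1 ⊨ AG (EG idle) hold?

Yes

EG idle: greatest fixpoint, start Z0 = {m0, m1, m3, m5, m6}, keep only states in Sat with some successor in Z. Already a fixed point.
Sat(EG idle) = {m0, m1, m3, m5, m6}
AG (EG idle): greatest fixpoint, start Z0 = {m0, m1, m3, m5, m6}, keep only states in Sat with every successor in Z. Z1 = {m1, m3, m5}; fixed.
Sat(AG (EG idle)) = {m1, m3, m5}
m1 ∈ Sat(AG (EG idle)) = {m1, m3, m5}, so the formula holds at m1.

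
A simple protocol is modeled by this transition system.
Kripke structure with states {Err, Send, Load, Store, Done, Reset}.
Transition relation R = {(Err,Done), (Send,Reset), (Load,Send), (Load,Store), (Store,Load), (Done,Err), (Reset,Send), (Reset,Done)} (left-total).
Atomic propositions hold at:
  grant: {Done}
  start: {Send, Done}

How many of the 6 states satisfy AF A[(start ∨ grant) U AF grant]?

Sat(start ∨ grant) = {Send, Done}
AF grant: least fixpoint, start Z0 = {Done}, add states with every successor in Z. Z1 = {Err, Done}; fixed.
Sat(AF grant) = {Err, Done}
A[(start ∨ grant) U AF grant]: least fixpoint, start Z0 = Sat(AF grant) = {Err, Done}, add states in Sat(start ∨ grant) with every successor in Z. Already a fixed point.
Sat(A[(start ∨ grant) U AF grant]) = {Err, Done}
AF A[(start ∨ grant) U AF grant]: least fixpoint, start Z0 = {Err, Done}, add states with every successor in Z. Already a fixed point.
Sat(AF A[(start ∨ grant) U AF grant]) = {Err, Done}
|Sat(AF A[(start ∨ grant) U AF grant])| = |{Err, Done}| = 2.

2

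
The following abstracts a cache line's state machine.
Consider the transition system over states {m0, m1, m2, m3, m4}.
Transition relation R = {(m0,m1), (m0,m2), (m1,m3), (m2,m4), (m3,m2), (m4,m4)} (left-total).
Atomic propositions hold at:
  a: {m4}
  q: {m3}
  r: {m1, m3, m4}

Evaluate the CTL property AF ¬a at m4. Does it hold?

No

Sat(¬a) = {m0, m1, m2, m3}
AF ¬a: least fixpoint, start Z0 = {m0, m1, m2, m3}, add states with every successor in Z. Already a fixed point.
Sat(AF ¬a) = {m0, m1, m2, m3}
m4 ∉ Sat(AF ¬a) = {m0, m1, m2, m3}, so the formula does not hold at m4.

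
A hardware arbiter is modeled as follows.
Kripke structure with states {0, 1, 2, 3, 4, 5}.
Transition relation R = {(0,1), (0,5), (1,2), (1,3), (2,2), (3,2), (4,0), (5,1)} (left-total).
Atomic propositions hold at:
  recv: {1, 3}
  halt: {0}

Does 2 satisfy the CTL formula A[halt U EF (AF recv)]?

No

AF recv: least fixpoint, start Z0 = {1, 3}, add states with every successor in Z. Z1 = {1, 3, 5}; Z2 = {0, 1, 3, 5}; Z3 = {0, 1, 3, 4, 5}; fixed.
Sat(AF recv) = {0, 1, 3, 4, 5}
EF (AF recv): least fixpoint, start Z0 = {0, 1, 3, 4, 5}, add states with some successor in Z. Already a fixed point.
Sat(EF (AF recv)) = {0, 1, 3, 4, 5}
A[halt U EF (AF recv)]: least fixpoint, start Z0 = Sat(EF (AF recv)) = {0, 1, 3, 4, 5}, add states in Sat(halt) with every successor in Z. Already a fixed point.
Sat(A[halt U EF (AF recv)]) = {0, 1, 3, 4, 5}
2 ∉ Sat(A[halt U EF (AF recv)]) = {0, 1, 3, 4, 5}, so the formula does not hold at 2.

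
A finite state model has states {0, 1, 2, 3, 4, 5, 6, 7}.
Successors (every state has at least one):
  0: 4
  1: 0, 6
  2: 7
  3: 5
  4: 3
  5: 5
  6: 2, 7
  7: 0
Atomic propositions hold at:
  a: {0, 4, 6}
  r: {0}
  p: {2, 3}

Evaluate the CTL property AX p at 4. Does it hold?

Sat(AX p) = {s : every successor in {2, 3}} = {4}
4 ∈ Sat(AX p) = {4}, so the formula holds at 4.

Yes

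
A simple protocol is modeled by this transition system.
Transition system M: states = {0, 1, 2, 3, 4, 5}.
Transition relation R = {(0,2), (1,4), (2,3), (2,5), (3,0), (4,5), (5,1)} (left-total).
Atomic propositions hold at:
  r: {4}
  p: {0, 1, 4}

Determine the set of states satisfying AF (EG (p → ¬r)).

{0, 2, 3}

Sat(¬r) = {0, 1, 2, 3, 5}
Sat(p → ¬r) = {0, 1, 2, 3, 5}
EG (p → ¬r): greatest fixpoint, start Z0 = {0, 1, 2, 3, 5}, keep only states in Sat with some successor in Z. Z1 = {0, 2, 3, 5}; Z2 = {0, 2, 3}; fixed.
Sat(EG (p → ¬r)) = {0, 2, 3}
AF (EG (p → ¬r)): least fixpoint, start Z0 = {0, 2, 3}, add states with every successor in Z. Already a fixed point.
Sat(AF (EG (p → ¬r))) = {0, 2, 3}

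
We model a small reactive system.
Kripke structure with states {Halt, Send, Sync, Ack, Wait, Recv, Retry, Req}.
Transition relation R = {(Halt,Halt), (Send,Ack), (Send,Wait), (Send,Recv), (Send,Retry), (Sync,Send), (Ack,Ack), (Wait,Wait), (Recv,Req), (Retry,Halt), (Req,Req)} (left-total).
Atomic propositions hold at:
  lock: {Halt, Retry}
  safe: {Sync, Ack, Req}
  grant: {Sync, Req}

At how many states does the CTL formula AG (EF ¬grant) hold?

Sat(¬grant) = {Halt, Send, Ack, Wait, Recv, Retry}
EF ¬grant: least fixpoint, start Z0 = {Halt, Send, Ack, Wait, Recv, Retry}, add states with some successor in Z. Z1 = {Halt, Send, Sync, Ack, Wait, Recv, Retry}; fixed.
Sat(EF ¬grant) = {Halt, Send, Sync, Ack, Wait, Recv, Retry}
AG (EF ¬grant): greatest fixpoint, start Z0 = {Halt, Send, Sync, Ack, Wait, Recv, Retry}, keep only states in Sat with every successor in Z. Z1 = {Halt, Send, Sync, Ack, Wait, Retry}; Z2 = {Halt, Sync, Ack, Wait, Retry}; Z3 = {Halt, Ack, Wait, Retry}; fixed.
Sat(AG (EF ¬grant)) = {Halt, Ack, Wait, Retry}
|Sat(AG (EF ¬grant))| = |{Halt, Ack, Wait, Retry}| = 4.

4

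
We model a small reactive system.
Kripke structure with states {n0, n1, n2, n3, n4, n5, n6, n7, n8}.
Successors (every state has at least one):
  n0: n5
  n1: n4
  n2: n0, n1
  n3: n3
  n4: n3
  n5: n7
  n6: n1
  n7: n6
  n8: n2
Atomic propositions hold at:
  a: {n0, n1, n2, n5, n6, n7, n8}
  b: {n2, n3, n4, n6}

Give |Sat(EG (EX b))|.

Sat(EX b) = {s : some successor in {n2, n3, n4, n6}} = {n1, n3, n4, n7, n8}
EG (EX b): greatest fixpoint, start Z0 = {n1, n3, n4, n7, n8}, keep only states in Sat with some successor in Z. Z1 = {n1, n3, n4}; fixed.
Sat(EG (EX b)) = {n1, n3, n4}
|Sat(EG (EX b))| = |{n1, n3, n4}| = 3.

3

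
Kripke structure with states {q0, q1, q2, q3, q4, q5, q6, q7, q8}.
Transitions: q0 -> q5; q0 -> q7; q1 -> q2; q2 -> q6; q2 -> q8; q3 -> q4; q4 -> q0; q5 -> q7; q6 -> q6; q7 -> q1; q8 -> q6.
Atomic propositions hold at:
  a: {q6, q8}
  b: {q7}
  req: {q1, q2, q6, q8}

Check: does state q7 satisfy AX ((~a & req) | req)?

Yes

Sat(~a) = {q0, q1, q2, q3, q4, q5, q7}
Sat(~a & req) = {q1, q2}
Sat((~a & req) | req) = {q1, q2, q6, q8}
Sat(AX ((~a & req) | req)) = {s : every successor in {q1, q2, q6, q8}} = {q1, q2, q6, q7, q8}
q7 ∈ Sat(AX ((~a & req) | req)) = {q1, q2, q6, q7, q8}, so the formula holds at q7.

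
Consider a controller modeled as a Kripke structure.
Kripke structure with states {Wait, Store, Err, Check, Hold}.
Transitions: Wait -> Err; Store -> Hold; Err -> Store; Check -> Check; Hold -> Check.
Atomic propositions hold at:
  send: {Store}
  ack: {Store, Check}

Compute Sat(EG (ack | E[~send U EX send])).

Sat(~send) = {Wait, Err, Check, Hold}
Sat(EX send) = {s : some successor in {Store}} = {Err}
E[~send U EX send]: least fixpoint, start Z0 = Sat(EX send) = {Err}, add states in Sat(~send) with some successor in Z. Z1 = {Wait, Err}; fixed.
Sat(E[~send U EX send]) = {Wait, Err}
Sat(ack | E[~send U EX send]) = {Wait, Store, Err, Check}
EG (ack | E[~send U EX send]): greatest fixpoint, start Z0 = {Wait, Store, Err, Check}, keep only states in Sat with some successor in Z. Z1 = {Wait, Err, Check}; Z2 = {Wait, Check}; Z3 = {Check}; fixed.
Sat(EG (ack | E[~send U EX send])) = {Check}

{Check}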